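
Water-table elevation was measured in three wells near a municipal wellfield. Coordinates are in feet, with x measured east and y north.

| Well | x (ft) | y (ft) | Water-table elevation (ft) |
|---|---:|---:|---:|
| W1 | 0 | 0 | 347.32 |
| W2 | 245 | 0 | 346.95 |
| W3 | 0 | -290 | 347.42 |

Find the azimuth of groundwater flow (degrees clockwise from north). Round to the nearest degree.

∂h/∂x = (346.95 − 347.32) / (245 − 0) = -0.001510
∂h/∂y = (347.42 − 347.32) / (-290 − 0) = -0.0003448
Flow direction (−∇h) has components (+0.001510 E, +0.0003448 N).
Azimuth = atan2(E, N) = atan2(+0.001510, +0.0003448) = 77.1° ≈ 077°.

077°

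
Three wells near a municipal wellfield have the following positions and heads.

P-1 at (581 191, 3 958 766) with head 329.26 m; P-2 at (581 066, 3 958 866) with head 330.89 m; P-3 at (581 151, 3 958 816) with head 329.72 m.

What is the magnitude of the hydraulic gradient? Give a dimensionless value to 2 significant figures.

0.016

Three-point gradient (reference P-1): Δ to P-2 = (-125, 100, +1.63), Δ to P-3 = (-40, 50, +0.46).
∂h/∂x = -0.01578, ∂h/∂y = -0.003422 (det = -2250).
|∇h| = √(-0.01578² + -0.003422²) = 0.01615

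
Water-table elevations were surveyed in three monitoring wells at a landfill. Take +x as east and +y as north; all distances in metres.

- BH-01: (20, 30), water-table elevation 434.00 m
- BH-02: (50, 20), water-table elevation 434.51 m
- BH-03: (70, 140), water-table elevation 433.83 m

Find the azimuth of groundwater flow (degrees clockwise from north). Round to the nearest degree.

Taking BH-01 as reference: BH-02−BH-01 = (30, -10, +0.51); BH-03−BH-01 = (50, 110, -0.17).
Determinant of the coordinate differences = 30·110 − 50·(-10) = 3800.
∂h/∂x = [(+0.51)·110 − (-0.17)·(-10)] / 3800 = +0.01432
∂h/∂y = [30·(-0.17) − 50·(+0.51)] / 3800 = -0.008053
Flow direction (−∇h) has components (-0.01432 E, +0.008053 N).
Azimuth = atan2(E, N) = atan2(-0.01432, +0.008053) = 299.4° ≈ 299°.

299°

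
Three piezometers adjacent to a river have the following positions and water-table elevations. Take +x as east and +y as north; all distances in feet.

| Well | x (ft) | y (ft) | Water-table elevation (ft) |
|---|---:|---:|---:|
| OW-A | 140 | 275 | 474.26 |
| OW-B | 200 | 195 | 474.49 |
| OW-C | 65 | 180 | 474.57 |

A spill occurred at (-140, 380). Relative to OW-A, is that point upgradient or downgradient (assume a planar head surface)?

downgradient

Differences from OW-A: to OW-B (Δx, Δy, Δh) = (60, -80, +0.23); to OW-C = (-75, -95, +0.31).
Solve a·Δx + b·Δy = Δh: det = 60·(-95) − (-75)·(-80) = -11700.
∂h/∂x = [(+0.23)·(-95) − (+0.31)·(-80)] / -11700 = -0.0002521
∂h/∂y = [60·(+0.31) − (-75)·(+0.23)] / -11700 = -0.003064
Head at (-140, 380) = 474.26 + (-0.0002521)·(-280) + (-0.003064)·(105) = 474.01 ft.
That is lower than the 474.26 ft at OW-A, so the point is downgradient.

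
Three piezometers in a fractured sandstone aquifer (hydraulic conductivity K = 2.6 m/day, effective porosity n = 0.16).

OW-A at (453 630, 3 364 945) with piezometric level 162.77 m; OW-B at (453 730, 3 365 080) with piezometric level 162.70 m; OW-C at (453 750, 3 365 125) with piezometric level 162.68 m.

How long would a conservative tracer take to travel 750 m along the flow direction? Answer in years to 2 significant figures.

300 years

Differences from OW-A: to OW-B (Δx, Δy, Δh) = (100, 135, -0.07); to OW-C = (120, 180, -0.09).
Solve a·Δx + b·Δy = Δh: det = 100·180 − 120·135 = 1800.
∂h/∂x = [(-0.07)·180 − (-0.09)·135] / 1800 = -0.0002500
∂h/∂y = [100·(-0.09) − 120·(-0.07)] / 1800 = -0.0003333
|∇h| = √(-0.0002500² + -0.0003333²) = 0.0004166
Seepage velocity v = K·i/n = 2.6 × 0.0004166 / 0.16 = 0.00677 m/day.
t = 750 / 0.00677 = 1.108e+05 days = 303 years.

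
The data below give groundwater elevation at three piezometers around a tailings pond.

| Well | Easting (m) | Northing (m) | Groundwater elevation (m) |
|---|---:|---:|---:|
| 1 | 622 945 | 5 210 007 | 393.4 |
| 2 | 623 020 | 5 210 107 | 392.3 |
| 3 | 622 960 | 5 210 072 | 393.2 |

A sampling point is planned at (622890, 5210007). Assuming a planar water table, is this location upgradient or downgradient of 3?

upgradient

Differences from 1: to 2 (Δx, Δy, Δh) = (75, 100, -1.1); to 3 = (15, 65, -0.2).
Solve a·Δx + b·Δy = Δh: det = 75·65 − 15·100 = 3375.
∂h/∂x = [(-1.1)·65 − (-0.2)·100] / 3375 = -0.01526
∂h/∂y = [75·(-0.2) − 15·(-1.1)] / 3375 = +0.0004444
Head at (622890, 5210007) = 393.4 + (-0.01526)·(-55) + (+0.0004444)·(0) = 394.24 m.
That is higher than the 393.2 m at 3, so the point is upgradient.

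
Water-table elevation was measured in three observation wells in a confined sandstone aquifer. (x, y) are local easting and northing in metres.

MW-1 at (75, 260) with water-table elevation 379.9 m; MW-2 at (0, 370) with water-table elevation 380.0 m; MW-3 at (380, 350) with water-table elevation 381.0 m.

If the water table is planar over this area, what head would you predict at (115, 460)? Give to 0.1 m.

380.6 m

Differences from MW-1: to MW-2 (Δx, Δy, Δh) = (-75, 110, +0.1); to MW-3 = (305, 90, +1.1).
Solve a·Δx + b·Δy = Δh: det = (-75)·90 − 305·110 = -40300.
∂h/∂x = [(+0.1)·90 − (+1.1)·110] / -40300 = +0.002779
∂h/∂y = [(-75)·(+1.1) − 305·(+0.1)] / -40300 = +0.002804
h(115, 460) = 379.9 + (+0.002779)·(40) + (+0.002804)·(200) = 379.9 +0.111 +0.561 = 380.572 m.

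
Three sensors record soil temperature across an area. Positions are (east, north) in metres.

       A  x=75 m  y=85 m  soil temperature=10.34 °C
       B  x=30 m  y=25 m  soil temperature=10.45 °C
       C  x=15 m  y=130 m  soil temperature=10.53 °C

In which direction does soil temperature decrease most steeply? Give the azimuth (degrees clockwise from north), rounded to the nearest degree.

097°

Taking A as reference: B−A = (-45, -60, +0.11); C−A = (-60, 45, +0.19).
Determinant of the coordinate differences = (-45)·45 − (-60)·(-60) = -5625.
∂T/∂x = [(+0.11)·45 − (+0.19)·(-60)] / -5625 = -0.002907
∂T/∂y = [(-45)·(+0.19) − (-60)·(+0.11)] / -5625 = +0.0003467
Steepest decrease is along −∇f: components (+0.002907 E, -0.0003467 N).
Azimuth = atan2(+0.002907, -0.0003467) = 96.8° ≈ 097°.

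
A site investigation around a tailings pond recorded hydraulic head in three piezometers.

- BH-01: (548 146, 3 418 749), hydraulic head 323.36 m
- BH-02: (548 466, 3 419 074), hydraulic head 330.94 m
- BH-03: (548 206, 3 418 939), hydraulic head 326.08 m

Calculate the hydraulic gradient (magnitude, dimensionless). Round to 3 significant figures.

0.0168

Differences from BH-01: to BH-02 (Δx, Δy, Δh) = (320, 325, +7.58); to BH-03 = (60, 190, +2.72).
Determinant of the coordinate differences = 320·190 − 60·325 = 41300.
∂h/∂x = [(+7.58)·190 − (+2.72)·325] / 41300 = +0.01347
∂h/∂y = [320·(+2.72) − 60·(+7.58)] / 41300 = +0.01006
|∇h| = √(0.01347² + 0.01006²) = 0.01681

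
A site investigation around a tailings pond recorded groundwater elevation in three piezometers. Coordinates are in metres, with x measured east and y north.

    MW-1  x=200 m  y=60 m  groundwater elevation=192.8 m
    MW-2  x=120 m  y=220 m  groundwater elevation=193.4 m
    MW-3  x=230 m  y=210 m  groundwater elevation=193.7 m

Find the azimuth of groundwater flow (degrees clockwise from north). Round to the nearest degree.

Taking MW-1 as reference: MW-2−MW-1 = (-80, 160, +0.6); MW-3−MW-1 = (30, 150, +0.9).
Solve a·Δx + b·Δy = Δh: det = (-80)·150 − 30·160 = -16800.
∂h/∂x = [(+0.6)·150 − (+0.9)·160] / -16800 = +0.003214
∂h/∂y = [(-80)·(+0.9) − 30·(+0.6)] / -16800 = +0.005357
Flow direction (−∇h) has components (-0.003214 E, -0.005357 N).
Azimuth = atan2(E, N) = atan2(-0.003214, -0.005357) = 211.0° ≈ 211°.

211°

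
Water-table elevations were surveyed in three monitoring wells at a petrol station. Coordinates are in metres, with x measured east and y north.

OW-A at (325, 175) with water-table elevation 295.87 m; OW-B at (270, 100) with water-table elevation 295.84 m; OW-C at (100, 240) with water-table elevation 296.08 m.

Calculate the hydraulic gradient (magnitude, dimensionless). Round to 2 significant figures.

Taking OW-A as reference: OW-B−OW-A = (-55, -75, -0.03); OW-C−OW-A = (-225, 65, +0.21).
Determinant of the coordinate differences = (-55)·65 − (-225)·(-75) = -20450.
∂h/∂x = [(-0.03)·65 − (+0.21)·(-75)] / -20450 = -0.0006748
∂h/∂y = [(-55)·(+0.21) − (-225)·(-0.03)] / -20450 = +0.0008949
|∇h| = √(-0.0006748² + 0.0008949²) = 0.001121

0.0011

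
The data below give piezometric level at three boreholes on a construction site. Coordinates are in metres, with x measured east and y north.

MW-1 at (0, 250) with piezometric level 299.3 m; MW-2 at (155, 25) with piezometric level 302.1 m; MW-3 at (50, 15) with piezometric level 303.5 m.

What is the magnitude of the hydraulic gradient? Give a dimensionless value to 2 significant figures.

0.023

With h = a·x + b·y + c and MW-1 as origin, the differences give:
  155·a + (-225)·b = +2.8
  50·a + (-235)·b = +4.2
Eliminate b (×(-235) and ×(-225), subtract): -25175·a = 287.00 → a = ∂h/∂x = -0.01140
Back-substitute: b = ∂h/∂y = -0.02030.
|∇h| = √(-0.01140² + -0.02030²) = 0.02328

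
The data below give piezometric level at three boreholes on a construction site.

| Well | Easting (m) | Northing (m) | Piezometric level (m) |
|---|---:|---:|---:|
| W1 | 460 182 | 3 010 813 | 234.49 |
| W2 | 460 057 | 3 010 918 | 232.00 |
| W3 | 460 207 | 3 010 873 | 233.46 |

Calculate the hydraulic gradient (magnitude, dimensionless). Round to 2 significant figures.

With h = a·x + b·y + c and W1 as origin, the differences give:
  (-125)·a + 105·b = -2.49
  25·a + 60·b = -1.03
Eliminate b (×60 and ×105, subtract): -10125·a = -41.250 → a = ∂h/∂x = +0.004074
Back-substitute: b = ∂h/∂y = -0.01886.
|∇h| = √(0.004074² + -0.01886²) = 0.0193

0.019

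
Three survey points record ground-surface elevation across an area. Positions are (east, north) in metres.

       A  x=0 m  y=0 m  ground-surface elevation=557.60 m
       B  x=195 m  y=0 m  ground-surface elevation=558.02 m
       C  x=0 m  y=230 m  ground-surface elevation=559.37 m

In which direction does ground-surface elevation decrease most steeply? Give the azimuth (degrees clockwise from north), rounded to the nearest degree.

∂z/∂x = (558.02 − 557.60) / (195 − 0) = +0.002154
∂z/∂y = (559.37 − 557.60) / (230 − 0) = +0.007696
Steepest decrease is along −∇f: components (-0.002154 E, -0.007696 N).
Azimuth = atan2(-0.002154, -0.007696) = 195.6° ≈ 196°.

196°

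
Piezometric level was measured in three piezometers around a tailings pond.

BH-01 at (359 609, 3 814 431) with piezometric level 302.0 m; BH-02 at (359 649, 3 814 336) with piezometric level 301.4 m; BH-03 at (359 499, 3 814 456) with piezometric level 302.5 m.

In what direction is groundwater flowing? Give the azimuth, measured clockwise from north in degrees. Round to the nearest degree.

With h = a·x + b·y + c and BH-01 as origin, the differences give:
  40·a + (-95)·b = -0.6
  (-110)·a + 25·b = +0.5
Eliminate b (×25 and ×(-95), subtract): -9450·a = 32.50 → a = ∂h/∂x = -0.003439
Back-substitute: b = ∂h/∂y = +0.004868.
Flow direction (−∇h) has components (+0.003439 E, -0.004868 N).
Azimuth = atan2(E, N) = atan2(+0.003439, -0.004868) = 144.8° ≈ 145°.

145°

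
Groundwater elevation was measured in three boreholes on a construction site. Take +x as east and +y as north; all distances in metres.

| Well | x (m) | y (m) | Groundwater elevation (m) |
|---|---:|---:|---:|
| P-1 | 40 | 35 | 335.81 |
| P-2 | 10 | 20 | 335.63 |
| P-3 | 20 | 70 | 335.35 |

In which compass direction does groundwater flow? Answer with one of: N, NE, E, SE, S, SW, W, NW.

NW

Taking P-1 as reference: P-2−P-1 = (-30, -15, -0.18); P-3−P-1 = (-20, 35, -0.46).
Solve a·Δx + b·Δy = Δh: det = (-30)·35 − (-20)·(-15) = -1350.
∂h/∂x = [(-0.18)·35 − (-0.46)·(-15)] / -1350 = +0.009778
∂h/∂y = [(-30)·(-0.46) − (-20)·(-0.18)] / -1350 = -0.007556
Flow = −∇h = (-0.009778 east, +0.007556 north), which points northwest.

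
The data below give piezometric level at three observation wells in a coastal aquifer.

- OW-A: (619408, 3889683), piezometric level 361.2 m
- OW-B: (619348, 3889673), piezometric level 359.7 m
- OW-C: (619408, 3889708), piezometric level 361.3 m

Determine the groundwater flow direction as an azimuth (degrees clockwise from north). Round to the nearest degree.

261°

Taking OW-A as reference: OW-B−OW-A = (-60, -10, -1.5); OW-C−OW-A = (0, 25, +0.1).
Solve a·Δx + b·Δy = Δh: det = (-60)·25 − 0·(-10) = -1500.
∂h/∂x = [(-1.5)·25 − (+0.1)·(-10)] / -1500 = +0.02433
∂h/∂y = [(-60)·(+0.1) − 0·(-1.5)] / -1500 = +0.004000
Flow direction (−∇h) has components (-0.02433 E, -0.004000 N).
Azimuth = atan2(E, N) = atan2(-0.02433, -0.004000) = 260.7° ≈ 261°.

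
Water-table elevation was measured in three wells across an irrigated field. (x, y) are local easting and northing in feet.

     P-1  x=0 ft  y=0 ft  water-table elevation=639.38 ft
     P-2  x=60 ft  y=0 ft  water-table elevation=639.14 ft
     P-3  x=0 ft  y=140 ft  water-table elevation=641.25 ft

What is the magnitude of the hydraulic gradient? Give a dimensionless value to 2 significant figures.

∂h/∂x = (639.14 − 639.38) / (60 − 0) = -0.004000
∂h/∂y = (641.25 − 639.38) / (140 − 0) = +0.01336
|∇h| = √(-0.004000² + 0.01336²) = 0.01395

0.014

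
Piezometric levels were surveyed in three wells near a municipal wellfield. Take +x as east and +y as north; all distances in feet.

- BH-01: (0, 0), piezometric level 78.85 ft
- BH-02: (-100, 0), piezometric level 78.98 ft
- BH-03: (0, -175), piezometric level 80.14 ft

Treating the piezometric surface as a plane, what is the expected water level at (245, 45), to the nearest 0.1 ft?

78.2 ft

∂h/∂x = (78.98 − 78.85) / (-100 − 0) = -0.001300
∂h/∂y = (80.14 − 78.85) / (-175 − 0) = -0.007371
h(245, 45) = 78.85 + (-0.001300)·(245) + (-0.007371)·(45) = 78.85 -0.319 -0.332 = 78.200 ft.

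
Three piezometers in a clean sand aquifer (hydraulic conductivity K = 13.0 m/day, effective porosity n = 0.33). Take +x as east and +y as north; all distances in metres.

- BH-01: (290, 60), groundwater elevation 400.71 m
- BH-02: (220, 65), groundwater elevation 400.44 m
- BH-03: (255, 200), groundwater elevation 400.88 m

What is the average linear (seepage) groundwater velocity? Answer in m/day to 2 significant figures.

0.18 m/day

With h = a·x + b·y + c and BH-01 as origin, the differences give:
  (-70)·a + 5·b = -0.27
  (-35)·a + 140·b = +0.17
Eliminate b (×140 and ×5, subtract): -9625·a = -38.650 → a = ∂h/∂x = +0.004016
Back-substitute: b = ∂h/∂y = +0.002218.
|∇h| = √(0.004016² + 0.002218²) = 0.004588
Seepage velocity v = K·i/n = 13.0 × 0.004588 / 0.33 = 0.1807 m/day.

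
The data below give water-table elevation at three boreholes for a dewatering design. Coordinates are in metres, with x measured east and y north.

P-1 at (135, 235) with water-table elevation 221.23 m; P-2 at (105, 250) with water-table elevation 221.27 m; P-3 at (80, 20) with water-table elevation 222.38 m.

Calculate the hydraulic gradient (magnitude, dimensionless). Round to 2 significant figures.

0.0057

Taking P-1 as reference: P-2−P-1 = (-30, 15, +0.04); P-3−P-1 = (-55, -215, +1.15).
Solve a·Δx + b·Δy = Δh: det = (-30)·(-215) − (-55)·15 = 7275.
∂h/∂x = [(+0.04)·(-215) − (+1.15)·15] / 7275 = -0.003553
∂h/∂y = [(-30)·(+1.15) − (-55)·(+0.04)] / 7275 = -0.004440
|∇h| = √(-0.003553² + -0.004440²) = 0.005687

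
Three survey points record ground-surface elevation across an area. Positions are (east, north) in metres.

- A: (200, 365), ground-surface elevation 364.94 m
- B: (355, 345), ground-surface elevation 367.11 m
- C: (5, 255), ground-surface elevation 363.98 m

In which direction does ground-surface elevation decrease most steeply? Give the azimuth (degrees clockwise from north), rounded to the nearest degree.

317°

Taking A as reference: B−A = (155, -20, +2.17); C−A = (-195, -110, -0.96).
Determinant of the coordinate differences = 155·(-110) − (-195)·(-20) = -20950.
∂z/∂x = [(+2.17)·(-110) − (-0.96)·(-20)] / -20950 = +0.01231
∂z/∂y = [155·(-0.96) − (-195)·(+2.17)] / -20950 = -0.01310
Steepest decrease is along −∇f: components (-0.01231 E, +0.01310 N).
Azimuth = atan2(-0.01231, +0.01310) = 316.8° ≈ 317°.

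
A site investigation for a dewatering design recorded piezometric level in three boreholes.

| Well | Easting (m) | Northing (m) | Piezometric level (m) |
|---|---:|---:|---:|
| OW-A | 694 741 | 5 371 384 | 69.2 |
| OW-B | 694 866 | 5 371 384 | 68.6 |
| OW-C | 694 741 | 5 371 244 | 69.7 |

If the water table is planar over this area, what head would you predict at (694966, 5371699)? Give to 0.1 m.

∂h/∂x = (68.6 − 69.2) / (694866 − 694741) = -0.004800
∂h/∂y = (69.7 − 69.2) / (5371244 − 5371384) = -0.003571
h(694966, 5371699) = 69.2 + (-0.004800)·(225) + (-0.003571)·(315) = 69.2 -1.080 -1.125 = 66.995 m.

67.0 m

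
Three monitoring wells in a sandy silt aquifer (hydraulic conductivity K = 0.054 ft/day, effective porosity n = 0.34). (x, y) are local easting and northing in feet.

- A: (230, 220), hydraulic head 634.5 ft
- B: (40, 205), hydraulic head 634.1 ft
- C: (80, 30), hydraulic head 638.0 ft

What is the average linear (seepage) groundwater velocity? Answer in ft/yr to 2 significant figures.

Differences from A: to B (Δx, Δy, Δh) = (-190, -15, -0.4); to C = (-150, -190, +3.5).
Determinant of the coordinate differences = (-190)·(-190) − (-150)·(-15) = 33850.
∂h/∂x = [(-0.4)·(-190) − (+3.5)·(-15)] / 33850 = +0.003796
∂h/∂y = [(-190)·(+3.5) − (-150)·(-0.4)] / 33850 = -0.02142
|∇h| = √(0.003796² + -0.02142²) = 0.02175
Seepage velocity v = K·i/n = 0.054 × 0.02175 / 0.34 = 0.003454 ft/day = 1.262 ft/yr.

1.3 ft/yr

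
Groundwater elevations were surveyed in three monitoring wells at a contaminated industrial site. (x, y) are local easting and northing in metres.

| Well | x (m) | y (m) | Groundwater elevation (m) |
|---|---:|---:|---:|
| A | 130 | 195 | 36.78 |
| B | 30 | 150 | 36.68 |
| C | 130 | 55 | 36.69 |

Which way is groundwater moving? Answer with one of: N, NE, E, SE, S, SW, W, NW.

Taking A as reference: B−A = (-100, -45, -0.10); C−A = (0, -140, -0.09).
Solve a·Δx + b·Δy = Δh: det = (-100)·(-140) − 0·(-45) = 14000.
∂h/∂x = [(-0.10)·(-140) − (-0.09)·(-45)] / 14000 = +0.0007107
∂h/∂y = [(-100)·(-0.09) − 0·(-0.10)] / 14000 = +0.0006429
Flow = −∇h = (-0.0007107 east, -0.0006429 north), which points southwest.

SW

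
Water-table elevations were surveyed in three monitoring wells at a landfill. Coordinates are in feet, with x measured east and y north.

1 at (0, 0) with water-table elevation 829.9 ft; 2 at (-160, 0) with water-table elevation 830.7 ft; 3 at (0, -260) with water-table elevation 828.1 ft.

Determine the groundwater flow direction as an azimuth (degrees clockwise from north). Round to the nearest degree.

∂h/∂x = (830.7 − 829.9) / (-160 − 0) = -0.005000
∂h/∂y = (828.1 − 829.9) / (-260 − 0) = +0.006923
Flow direction (−∇h) has components (+0.005000 E, -0.006923 N).
Azimuth = atan2(E, N) = atan2(+0.005000, -0.006923) = 144.2° ≈ 144°.

144°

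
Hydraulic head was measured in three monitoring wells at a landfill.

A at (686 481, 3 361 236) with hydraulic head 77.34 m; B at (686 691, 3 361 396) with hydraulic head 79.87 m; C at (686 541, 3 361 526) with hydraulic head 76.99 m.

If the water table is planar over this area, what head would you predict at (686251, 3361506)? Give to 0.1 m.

72.6 m

Taking A as reference: B−A = (210, 160, +2.53); C−A = (60, 290, -0.35).
Solve a·Δx + b·Δy = Δh: det = 210·290 − 60·160 = 51300.
∂h/∂x = [(+2.53)·290 − (-0.35)·160] / 51300 = +0.01539
∂h/∂y = [210·(-0.35) − 60·(+2.53)] / 51300 = -0.004392
h(686251, 3361506) = 77.34 + (+0.01539)·(-230) + (-0.004392)·(270) = 77.34 -3.541 -1.186 = 72.614 m.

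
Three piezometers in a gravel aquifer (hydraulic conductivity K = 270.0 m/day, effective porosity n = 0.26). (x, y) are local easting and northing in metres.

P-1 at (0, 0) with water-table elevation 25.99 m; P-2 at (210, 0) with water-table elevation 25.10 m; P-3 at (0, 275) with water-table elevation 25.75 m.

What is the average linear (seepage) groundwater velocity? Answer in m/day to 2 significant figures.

4.5 m/day

∂h/∂x = (25.10 − 25.99) / (210 − 0) = -0.004238
∂h/∂y = (25.75 − 25.99) / (275 − 0) = -0.0008727
|∇h| = √(-0.004238² + -0.0008727²) = 0.004327
Seepage velocity v = K·i/n = 270.0 × 0.004327 / 0.26 = 4.493 m/day.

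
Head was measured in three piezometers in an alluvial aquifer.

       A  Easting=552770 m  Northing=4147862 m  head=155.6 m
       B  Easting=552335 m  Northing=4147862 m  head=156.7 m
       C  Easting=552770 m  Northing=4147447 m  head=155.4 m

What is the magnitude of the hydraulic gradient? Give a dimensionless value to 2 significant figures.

∂h/∂x = (156.7 − 155.6) / (552335 − 552770) = -0.002529
∂h/∂y = (155.4 − 155.6) / (4147447 − 4147862) = +0.0004819
|∇h| = √(-0.002529² + 0.0004819²) = 0.002575

0.0026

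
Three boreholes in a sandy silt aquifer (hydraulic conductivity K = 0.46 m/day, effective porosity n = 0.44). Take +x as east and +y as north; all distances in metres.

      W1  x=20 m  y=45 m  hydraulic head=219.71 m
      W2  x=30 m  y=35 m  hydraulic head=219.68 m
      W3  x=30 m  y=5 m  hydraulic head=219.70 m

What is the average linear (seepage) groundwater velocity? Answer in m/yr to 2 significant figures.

1.4 m/yr

Differences from W1: to W2 (Δx, Δy, Δh) = (10, -10, -0.03); to W3 = (10, -40, -0.01).
Solve a·Δx + b·Δy = Δh: det = 10·(-40) − 10·(-10) = -300.
∂h/∂x = [(-0.03)·(-40) − (-0.01)·(-10)] / -300 = -0.003667
∂h/∂y = [10·(-0.01) − 10·(-0.03)] / -300 = -0.0006667
|∇h| = √(-0.003667² + -0.0006667²) = 0.003727
Seepage velocity v = K·i/n = 0.46 × 0.003727 / 0.44 = 0.003896 m/day = 1.423 m/yr.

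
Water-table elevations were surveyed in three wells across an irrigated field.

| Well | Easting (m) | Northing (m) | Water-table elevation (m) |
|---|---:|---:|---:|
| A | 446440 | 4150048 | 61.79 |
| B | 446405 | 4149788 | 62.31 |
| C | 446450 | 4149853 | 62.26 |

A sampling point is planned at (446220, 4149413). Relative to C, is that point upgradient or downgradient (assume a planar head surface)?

upgradient

Three-point gradient (reference A): Δ to B = (-35, -260, +0.52), Δ to C = (10, -195, +0.47).
∂h/∂x = +0.002207, ∂h/∂y = -0.002297 (det = 9425).
Head at (446220, 4149413) = 61.79 + (+0.002207)·(-220) + (-0.002297)·(-635) = 62.76 m.
That is higher than the 62.26 m at C, so the point is upgradient.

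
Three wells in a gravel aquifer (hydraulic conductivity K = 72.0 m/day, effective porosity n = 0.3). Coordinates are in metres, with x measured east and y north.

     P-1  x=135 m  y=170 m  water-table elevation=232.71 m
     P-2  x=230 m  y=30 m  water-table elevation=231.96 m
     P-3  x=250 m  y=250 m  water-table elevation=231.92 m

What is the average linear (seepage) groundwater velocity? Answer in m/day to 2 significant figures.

1.7 m/day

Taking P-1 as reference: P-2−P-1 = (95, -140, -0.75); P-3−P-1 = (115, 80, -0.79).
Determinant of the coordinate differences = 95·80 − 115·(-140) = 23700.
∂h/∂x = [(-0.75)·80 − (-0.79)·(-140)] / 23700 = -0.007198
∂h/∂y = [95·(-0.79) − 115·(-0.75)] / 23700 = +0.0004726
|∇h| = √(-0.007198² + 0.0004726²) = 0.007213
Seepage velocity v = K·i/n = 72.0 × 0.007213 / 0.3 = 1.731 m/day.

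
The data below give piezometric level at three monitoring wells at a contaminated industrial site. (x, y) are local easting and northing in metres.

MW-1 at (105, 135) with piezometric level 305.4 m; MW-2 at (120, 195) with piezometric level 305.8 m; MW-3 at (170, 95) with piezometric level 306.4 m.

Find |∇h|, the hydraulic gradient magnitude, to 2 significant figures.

Differences from MW-1: to MW-2 (Δx, Δy, Δh) = (15, 60, +0.4); to MW-3 = (65, -40, +1.0).
Solve a·Δx + b·Δy = Δh: det = 15·(-40) − 65·60 = -4500.
∂h/∂x = [(+0.4)·(-40) − (+1.0)·60] / -4500 = +0.01689
∂h/∂y = [15·(+1.0) − 65·(+0.4)] / -4500 = +0.002444
|∇h| = √(0.01689² + 0.002444²) = 0.01707

0.017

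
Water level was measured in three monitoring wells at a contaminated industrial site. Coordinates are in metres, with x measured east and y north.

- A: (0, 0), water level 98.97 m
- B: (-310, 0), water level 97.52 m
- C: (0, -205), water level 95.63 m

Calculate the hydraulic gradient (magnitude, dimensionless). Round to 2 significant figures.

∂h/∂x = (97.52 − 98.97) / (-310 − 0) = +0.004677
∂h/∂y = (95.63 − 98.97) / (-205 − 0) = +0.01629
|∇h| = √(0.004677² + 0.01629²) = 0.01695

0.017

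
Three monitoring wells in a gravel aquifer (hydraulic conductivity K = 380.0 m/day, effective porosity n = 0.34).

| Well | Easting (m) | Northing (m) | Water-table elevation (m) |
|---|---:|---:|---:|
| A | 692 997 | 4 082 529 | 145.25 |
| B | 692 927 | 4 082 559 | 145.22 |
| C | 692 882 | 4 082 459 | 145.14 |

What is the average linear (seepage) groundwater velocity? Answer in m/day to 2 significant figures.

0.92 m/day

Differences from A: to B (Δx, Δy, Δh) = (-70, 30, -0.03); to C = (-115, -70, -0.11).
Solve a·Δx + b·Δy = Δh: det = (-70)·(-70) − (-115)·30 = 8350.
∂h/∂x = [(-0.03)·(-70) − (-0.11)·30] / 8350 = +0.0006467
∂h/∂y = [(-70)·(-0.11) − (-115)·(-0.03)] / 8350 = +0.0005090
|∇h| = √(0.0006467² + 0.0005090²) = 0.000823
Seepage velocity v = K·i/n = 380.0 × 0.000823 / 0.34 = 0.9198 m/day.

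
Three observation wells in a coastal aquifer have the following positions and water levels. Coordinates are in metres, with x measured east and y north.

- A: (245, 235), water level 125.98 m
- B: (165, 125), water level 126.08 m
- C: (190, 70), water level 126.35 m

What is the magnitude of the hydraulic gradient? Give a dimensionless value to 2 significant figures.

Differences from A: to B (Δx, Δy, Δh) = (-80, -110, +0.10); to C = (-55, -165, +0.37).
Determinant of the coordinate differences = (-80)·(-165) − (-55)·(-110) = 7150.
∂h/∂x = [(+0.10)·(-165) − (+0.37)·(-110)] / 7150 = +0.003385
∂h/∂y = [(-80)·(+0.37) − (-55)·(+0.10)] / 7150 = -0.003371
|∇h| = √(0.003385² + -0.003371²) = 0.004777

0.0048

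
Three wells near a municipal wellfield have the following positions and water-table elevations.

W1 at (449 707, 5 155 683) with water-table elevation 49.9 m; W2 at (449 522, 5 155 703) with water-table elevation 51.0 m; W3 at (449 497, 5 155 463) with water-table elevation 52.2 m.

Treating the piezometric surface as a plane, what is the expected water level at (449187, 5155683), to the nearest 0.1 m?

Differences from W1: to W2 (Δx, Δy, Δh) = (-185, 20, +1.1); to W3 = (-210, -220, +2.3).
Determinant of the coordinate differences = (-185)·(-220) − (-210)·20 = 44900.
∂h/∂x = [(+1.1)·(-220) − (+2.3)·20] / 44900 = -0.006414
∂h/∂y = [(-185)·(+2.3) − (-210)·(+1.1)] / 44900 = -0.004332
h(449187, 5155683) = 49.9 + (-0.006414)·(-520) + (-0.004332)·(0) = 49.9 +3.335 -0.000 = 53.235 m.

53.2 m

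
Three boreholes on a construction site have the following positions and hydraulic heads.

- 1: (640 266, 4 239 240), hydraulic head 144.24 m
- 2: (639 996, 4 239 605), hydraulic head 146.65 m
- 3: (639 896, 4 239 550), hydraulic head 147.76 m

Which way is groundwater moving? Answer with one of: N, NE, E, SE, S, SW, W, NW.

Taking 1 as reference: 2−1 = (-270, 365, +2.41); 3−1 = (-370, 310, +3.52).
Solve a·Δx + b·Δy = Δh: det = (-270)·310 − (-370)·365 = 51350.
∂h/∂x = [(+2.41)·310 − (+3.52)·365] / 51350 = -0.01047
∂h/∂y = [(-270)·(+3.52) − (-370)·(+2.41)] / 51350 = -0.001143
Flow = −∇h = (+0.01047 east, +0.001143 north), which points east.

E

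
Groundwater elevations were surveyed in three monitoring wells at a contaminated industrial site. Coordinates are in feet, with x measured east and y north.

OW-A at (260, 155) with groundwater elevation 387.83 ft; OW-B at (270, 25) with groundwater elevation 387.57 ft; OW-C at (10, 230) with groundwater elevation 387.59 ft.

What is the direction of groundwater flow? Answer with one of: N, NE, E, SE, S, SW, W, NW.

Differences from OW-A: to OW-B (Δx, Δy, Δh) = (10, -130, -0.26); to OW-C = (-250, 75, -0.24).
Determinant of the coordinate differences = 10·75 − (-250)·(-130) = -31750.
∂h/∂x = [(-0.26)·75 − (-0.24)·(-130)] / -31750 = +0.001597
∂h/∂y = [10·(-0.24) − (-250)·(-0.26)] / -31750 = +0.002123
Flow = −∇h = (-0.001597 east, -0.002123 north), which points southwest.

SW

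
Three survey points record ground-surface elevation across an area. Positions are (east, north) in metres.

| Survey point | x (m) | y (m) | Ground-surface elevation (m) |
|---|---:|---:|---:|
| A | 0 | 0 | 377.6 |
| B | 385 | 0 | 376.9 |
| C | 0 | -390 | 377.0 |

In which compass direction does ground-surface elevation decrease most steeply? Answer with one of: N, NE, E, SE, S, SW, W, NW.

∂z/∂x = (376.9 − 377.6) / (385 − 0) = -0.001818
∂z/∂y = (377.0 − 377.6) / (-390 − 0) = +0.001538
Steepest decrease is along −∇f = (+0.001818 E, -0.001538 N) → southeast.

SE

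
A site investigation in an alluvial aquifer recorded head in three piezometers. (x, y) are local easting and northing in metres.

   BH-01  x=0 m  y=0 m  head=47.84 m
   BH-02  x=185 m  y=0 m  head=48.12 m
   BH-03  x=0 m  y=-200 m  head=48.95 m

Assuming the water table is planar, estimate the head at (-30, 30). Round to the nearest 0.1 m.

47.6 m

∂h/∂x = (48.12 − 47.84) / (185 − 0) = +0.001514
∂h/∂y = (48.95 − 47.84) / (-200 − 0) = -0.005550
h(-30, 30) = 47.84 + (+0.001514)·(-30) + (-0.005550)·(30) = 47.84 -0.045 -0.166 = 47.628 m.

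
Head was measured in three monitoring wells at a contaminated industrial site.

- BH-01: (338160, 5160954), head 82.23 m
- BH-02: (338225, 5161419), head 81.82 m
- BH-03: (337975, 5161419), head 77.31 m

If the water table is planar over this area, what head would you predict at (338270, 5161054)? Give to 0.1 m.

Differences from BH-01: to BH-02 (Δx, Δy, Δh) = (65, 465, -0.41); to BH-03 = (-185, 465, -4.92).
Determinant of the coordinate differences = 65·465 − (-185)·465 = 116250.
∂h/∂x = [(-0.41)·465 − (-4.92)·465] / 116250 = +0.01804
∂h/∂y = [65·(-4.92) − (-185)·(-0.41)] / 116250 = -0.003403
h(338270, 5161054) = 82.23 + (+0.01804)·(110) + (-0.003403)·(100) = 82.23 +1.984 -0.340 = 83.874 m.

83.9 m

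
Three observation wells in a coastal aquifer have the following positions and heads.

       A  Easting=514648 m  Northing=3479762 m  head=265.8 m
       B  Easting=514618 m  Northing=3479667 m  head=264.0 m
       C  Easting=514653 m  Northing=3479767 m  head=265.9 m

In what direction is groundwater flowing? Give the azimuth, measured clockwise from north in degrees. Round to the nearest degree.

185°

Differences from A: to B (Δx, Δy, Δh) = (-30, -95, -1.8); to C = (5, 5, +0.1).
Determinant of the coordinate differences = (-30)·5 − 5·(-95) = 325.
∂h/∂x = [(-1.8)·5 − (+0.1)·(-95)] / 325 = +0.001538
∂h/∂y = [(-30)·(+0.1) − 5·(-1.8)] / 325 = +0.01846
Flow direction (−∇h) has components (-0.001538 E, -0.01846 N).
Azimuth = atan2(E, N) = atan2(-0.001538, -0.01846) = 184.8° ≈ 185°.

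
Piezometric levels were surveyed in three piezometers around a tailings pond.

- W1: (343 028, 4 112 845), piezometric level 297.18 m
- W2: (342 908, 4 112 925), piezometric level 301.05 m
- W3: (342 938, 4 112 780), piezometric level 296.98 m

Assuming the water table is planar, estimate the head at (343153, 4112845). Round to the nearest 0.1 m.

295.2 m

With h = a·x + b·y + c and W1 as origin, the differences give:
  (-120)·a + 80·b = +3.87
  (-90)·a + (-65)·b = -0.20
Eliminate b (×(-65) and ×80, subtract): 15000·a = -235.550 → a = ∂h/∂x = -0.01570
Back-substitute: b = ∂h/∂y = +0.02482.
h(343153, 4112845) = 297.18 + (-0.01570)·(125) + (+0.02482)·(0) = 297.18 -1.963 +0.000 = 295.217 m.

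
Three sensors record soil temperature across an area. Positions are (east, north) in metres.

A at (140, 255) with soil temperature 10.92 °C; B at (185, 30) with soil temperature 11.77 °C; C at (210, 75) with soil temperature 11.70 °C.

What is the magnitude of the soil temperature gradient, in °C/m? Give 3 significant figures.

0.00434 °C/m

Differences from A: to B (Δx, Δy, Δh) = (45, -225, +0.85); to C = (70, -180, +0.78).
Determinant of the coordinate differences = 45·(-180) − 70·(-225) = 7650.
∂T/∂x = [(+0.85)·(-180) − (+0.78)·(-225)] / 7650 = +0.002941
∂T/∂y = [45·(+0.78) − 70·(+0.85)] / 7650 = -0.003190
|∇f| = √(0.002941² + -0.003190²) = 0.004339 °C/m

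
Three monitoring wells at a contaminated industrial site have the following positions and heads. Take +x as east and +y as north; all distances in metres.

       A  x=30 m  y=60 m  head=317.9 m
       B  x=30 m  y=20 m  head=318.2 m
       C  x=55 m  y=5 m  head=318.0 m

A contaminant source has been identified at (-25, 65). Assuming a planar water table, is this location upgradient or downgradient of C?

Three-point gradient (reference A): Δ to B = (0, -40, +0.3), Δ to C = (25, -55, +0.1).
∂h/∂x = -0.01250, ∂h/∂y = -0.007500 (det = 1000).
Head at (-25, 65) = 317.9 + (-0.01250)·(-55) + (-0.007500)·(5) = 318.55 m.
That is higher than the 318.0 m at C, so the point is upgradient.

upgradient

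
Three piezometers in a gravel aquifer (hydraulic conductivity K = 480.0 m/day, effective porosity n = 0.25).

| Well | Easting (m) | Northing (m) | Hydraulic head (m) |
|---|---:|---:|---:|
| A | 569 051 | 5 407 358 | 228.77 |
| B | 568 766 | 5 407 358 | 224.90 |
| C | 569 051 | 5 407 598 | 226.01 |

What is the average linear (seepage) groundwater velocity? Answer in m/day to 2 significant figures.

34 m/day

∂h/∂x = (224.90 − 228.77) / (568766 − 569051) = +0.01358
∂h/∂y = (226.01 − 228.77) / (5407598 − 5407358) = -0.01150
|∇h| = √(0.01358² + -0.01150²) = 0.0178
Seepage velocity v = K·i/n = 480.0 × 0.0178 / 0.25 = 34.18 m/day.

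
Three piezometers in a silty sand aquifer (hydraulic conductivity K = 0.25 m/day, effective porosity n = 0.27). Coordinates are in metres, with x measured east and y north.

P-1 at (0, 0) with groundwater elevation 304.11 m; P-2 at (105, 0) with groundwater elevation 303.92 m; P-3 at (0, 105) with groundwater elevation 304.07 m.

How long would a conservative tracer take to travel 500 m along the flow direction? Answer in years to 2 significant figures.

800 years

∂h/∂x = (303.92 − 304.11) / (105 − 0) = -0.001810
∂h/∂y = (304.07 − 304.11) / (105 − 0) = -0.0003810
|∇h| = √(-0.001810² + -0.0003810²) = 0.00185
Seepage velocity v = K·i/n = 0.25 × 0.00185 / 0.27 = 0.001713 m/day.
t = 500 / 0.001713 = 2.919e+05 days = 799 years.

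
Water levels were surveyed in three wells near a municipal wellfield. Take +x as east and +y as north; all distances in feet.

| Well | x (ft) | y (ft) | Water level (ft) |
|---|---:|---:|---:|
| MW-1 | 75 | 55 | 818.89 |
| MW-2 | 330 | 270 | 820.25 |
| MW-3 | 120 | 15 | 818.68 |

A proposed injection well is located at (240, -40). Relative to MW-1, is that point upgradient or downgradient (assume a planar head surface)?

downgradient

With h = a·x + b·y + c and MW-1 as origin, the differences give:
  255·a + 215·b = +1.36
  45·a + (-40)·b = -0.21
Eliminate b (×(-40) and ×215, subtract): -19875·a = -9.250 → a = ∂h/∂x = +0.0004654
Back-substitute: b = ∂h/∂y = +0.005774.
Head at (240, -40) = 818.89 + (+0.0004654)·(165) + (+0.005774)·(-95) = 818.42 ft.
That is lower than the 818.89 ft at MW-1, so the point is downgradient.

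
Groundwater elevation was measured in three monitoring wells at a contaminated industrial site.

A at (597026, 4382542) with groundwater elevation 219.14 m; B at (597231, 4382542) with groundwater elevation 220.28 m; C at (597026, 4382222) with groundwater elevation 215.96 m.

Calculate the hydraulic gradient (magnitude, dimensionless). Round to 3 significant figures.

0.0114

∂h/∂x = (220.28 − 219.14) / (597231 − 597026) = +0.005561
∂h/∂y = (215.96 − 219.14) / (4382222 − 4382542) = +0.009937
|∇h| = √(0.005561² + 0.009937²) = 0.01139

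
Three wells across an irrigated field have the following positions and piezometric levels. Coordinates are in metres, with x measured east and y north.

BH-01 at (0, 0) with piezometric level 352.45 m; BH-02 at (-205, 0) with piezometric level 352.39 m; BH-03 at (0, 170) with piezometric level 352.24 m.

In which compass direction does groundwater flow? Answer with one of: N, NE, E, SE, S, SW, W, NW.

N

∂h/∂x = (352.39 − 352.45) / (-205 − 0) = +0.0002927
∂h/∂y = (352.24 − 352.45) / (170 − 0) = -0.001235
Flow = −∇h = (-0.0002927 east, +0.001235 north), which points north.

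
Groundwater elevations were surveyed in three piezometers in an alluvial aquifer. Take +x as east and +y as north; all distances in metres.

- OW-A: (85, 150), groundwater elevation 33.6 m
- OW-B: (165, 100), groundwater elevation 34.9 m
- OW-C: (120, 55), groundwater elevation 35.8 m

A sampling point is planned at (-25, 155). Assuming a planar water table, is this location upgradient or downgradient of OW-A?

Differences from OW-A: to OW-B (Δx, Δy, Δh) = (80, -50, +1.3); to OW-C = (35, -95, +2.2).
Solve a·Δx + b·Δy = Δh: det = 80·(-95) − 35·(-50) = -5850.
∂h/∂x = [(+1.3)·(-95) − (+2.2)·(-50)] / -5850 = +0.002308
∂h/∂y = [80·(+2.2) − 35·(+1.3)] / -5850 = -0.02231
Head at (-25, 155) = 33.6 + (+0.002308)·(-110) + (-0.02231)·(5) = 33.23 m.
That is lower than the 33.6 m at OW-A, so the point is downgradient.

downgradient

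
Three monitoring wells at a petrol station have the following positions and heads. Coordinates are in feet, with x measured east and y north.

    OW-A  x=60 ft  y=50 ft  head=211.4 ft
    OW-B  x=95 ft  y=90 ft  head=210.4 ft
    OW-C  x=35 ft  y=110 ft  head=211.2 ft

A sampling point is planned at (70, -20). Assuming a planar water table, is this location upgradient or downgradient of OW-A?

upgradient

With h = a·x + b·y + c and OW-A as origin, the differences give:
  35·a + 40·b = -1.0
  (-25)·a + 60·b = -0.2
Eliminate b (×60 and ×40, subtract): 3100·a = -52.00 → a = ∂h/∂x = -0.01677
Back-substitute: b = ∂h/∂y = -0.01032.
Head at (70, -20) = 211.4 + (-0.01677)·(10) + (-0.01032)·(-70) = 211.95 ft.
That is higher than the 211.4 ft at OW-A, so the point is upgradient.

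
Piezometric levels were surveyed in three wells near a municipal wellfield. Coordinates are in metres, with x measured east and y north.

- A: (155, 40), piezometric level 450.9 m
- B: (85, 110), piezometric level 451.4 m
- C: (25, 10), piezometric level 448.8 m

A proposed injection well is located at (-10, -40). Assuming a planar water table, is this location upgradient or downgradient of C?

downgradient

With h = a·x + b·y + c and A as origin, the differences give:
  (-70)·a + 70·b = +0.5
  (-130)·a + (-30)·b = -2.1
Eliminate b (×(-30) and ×70, subtract): 11200·a = 132.00 → a = ∂h/∂x = +0.01179
Back-substitute: b = ∂h/∂y = +0.01893.
Head at (-10, -40) = 450.9 + (+0.01179)·(-165) + (+0.01893)·(-80) = 447.44 m.
That is lower than the 448.8 m at C, so the point is downgradient.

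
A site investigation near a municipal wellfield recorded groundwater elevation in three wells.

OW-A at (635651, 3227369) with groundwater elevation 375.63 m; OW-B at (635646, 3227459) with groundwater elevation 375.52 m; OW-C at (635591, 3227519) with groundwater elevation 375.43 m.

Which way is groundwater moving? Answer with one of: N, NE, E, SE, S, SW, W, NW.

N

With h = a·x + b·y + c and OW-A as origin, the differences give:
  (-5)·a + 90·b = -0.11
  (-60)·a + 150·b = -0.20
Eliminate b (×150 and ×90, subtract): 4650·a = 1.500 → a = ∂h/∂x = +0.0003226
Back-substitute: b = ∂h/∂y = -0.001204.
Flow = −∇h = (-0.0003226 east, +0.001204 north), which points north.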